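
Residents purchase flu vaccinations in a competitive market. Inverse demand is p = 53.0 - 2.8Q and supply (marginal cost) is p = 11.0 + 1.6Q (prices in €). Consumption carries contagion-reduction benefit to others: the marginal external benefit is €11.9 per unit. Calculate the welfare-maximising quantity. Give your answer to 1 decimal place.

Q* = 12.3

Social marginal benefit = demand + MEB = 64.9 - 2.8Q.
Set SMB = MC: 64.9 - 2.8Q = 11.0 + 1.6Q → Q* = 12.2500.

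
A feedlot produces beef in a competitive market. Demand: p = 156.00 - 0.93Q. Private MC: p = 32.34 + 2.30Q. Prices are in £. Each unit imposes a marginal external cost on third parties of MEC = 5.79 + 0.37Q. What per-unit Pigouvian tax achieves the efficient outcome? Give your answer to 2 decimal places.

tax = £17.90 per unit

Social marginal cost = private MC + MEC = 38.13 + 2.67Q.
Set SMC = demand: 38.13 + 2.67Q = 156.00 - 0.93Q → Q* = 32.7417.
The Pigouvian tax equals MEC at Q*: 5.79 + 0.37×32.7417 = 17.9044.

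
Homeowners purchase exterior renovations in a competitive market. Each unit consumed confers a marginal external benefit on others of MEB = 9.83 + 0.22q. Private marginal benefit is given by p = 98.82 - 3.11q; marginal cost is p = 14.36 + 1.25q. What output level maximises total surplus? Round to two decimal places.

Social marginal benefit = demand + MEB = 108.65 - 2.89q.
Set SMB = MC: 108.65 - 2.89q = 14.36 + 1.25q → q* = 22.7754.

q* = 22.78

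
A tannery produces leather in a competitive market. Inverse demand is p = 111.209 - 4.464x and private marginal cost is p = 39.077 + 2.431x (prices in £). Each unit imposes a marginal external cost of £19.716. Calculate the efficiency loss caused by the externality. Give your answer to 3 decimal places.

Market equilibrium (private): 39.077 + 2.431x = 111.209 - 4.464x → x_m = 10.4615.
Social marginal cost = private MC + MEC = 58.793 + 2.431x.
Set SMC = demand: 58.793 + 2.431x = 111.209 - 4.464x → x* = 7.6020.
The loss is the area between SMC and demand from x* to x_m; with linear curves that's a triangle of height MEC(x_m).
DWL = ½ × 2.8595 × 19.7160 = 28.1890.

DWL = £28.189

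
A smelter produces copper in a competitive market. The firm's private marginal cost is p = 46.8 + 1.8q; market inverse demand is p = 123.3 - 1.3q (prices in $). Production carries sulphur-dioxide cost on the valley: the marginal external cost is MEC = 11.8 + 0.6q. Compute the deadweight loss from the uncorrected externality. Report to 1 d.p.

DWL = $95.7

Market equilibrium (private): 46.8 + 1.8q = 123.3 - 1.3q → q_m = 24.6774.
Social marginal cost = private MC + MEC = 58.6 + 2.4q.
Set SMC = demand: 58.6 + 2.4q = 123.3 - 1.3q → q* = 17.4865.
The loss is the area between SMC and demand from q* to q_m; with linear curves that's a triangle of height MEC(q_m).
DWL = ½ × 7.1909 × 26.6065 = 95.6623.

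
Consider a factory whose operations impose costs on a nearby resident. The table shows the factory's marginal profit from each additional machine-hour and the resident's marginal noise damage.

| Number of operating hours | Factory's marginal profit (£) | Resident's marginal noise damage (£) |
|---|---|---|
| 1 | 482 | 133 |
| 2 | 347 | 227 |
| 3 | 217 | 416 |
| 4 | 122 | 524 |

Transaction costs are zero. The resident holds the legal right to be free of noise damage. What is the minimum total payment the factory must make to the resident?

£360

Efficient level: marginal profit ≥ marginal noise damage through level 2, so k* = 2.
With the resident holding the right, the factory must at least compensate total damage at k*: 133 + 227 = 360.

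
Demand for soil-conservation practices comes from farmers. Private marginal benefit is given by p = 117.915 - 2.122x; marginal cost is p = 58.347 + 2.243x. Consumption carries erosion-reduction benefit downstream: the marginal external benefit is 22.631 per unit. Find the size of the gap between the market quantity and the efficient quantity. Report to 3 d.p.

Market equilibrium (private): 58.347 + 2.243x = 117.915 - 2.122x → x_m = 13.6467.
Social marginal benefit = demand + MEB = 140.546 - 2.122x.
Set SMB = MC: 140.546 - 2.122x = 58.347 + 2.243x → x* = 18.8314.
Gap = |13.6467 − 18.8314| = 5.1847.

5.185 units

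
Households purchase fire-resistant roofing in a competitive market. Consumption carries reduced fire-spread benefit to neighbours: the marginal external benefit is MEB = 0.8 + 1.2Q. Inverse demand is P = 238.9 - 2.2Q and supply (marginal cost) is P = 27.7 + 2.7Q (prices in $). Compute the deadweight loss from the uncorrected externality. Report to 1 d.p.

Market equilibrium (private): 27.7 + 2.7Q = 238.9 - 2.2Q → Q_m = 43.1020.
Social marginal benefit = demand + MEB = 239.7 - Q.
Set SMB = MC: 239.7 - Q = 27.7 + 2.7Q → Q* = 57.2973.
The loss is the area between SMB and MC from Q* to Q_m; with linear curves that's a triangle of height MEB(Q_m).
DWL = ½ × 14.1953 × 52.5224 = 372.7856.

DWL = $372.8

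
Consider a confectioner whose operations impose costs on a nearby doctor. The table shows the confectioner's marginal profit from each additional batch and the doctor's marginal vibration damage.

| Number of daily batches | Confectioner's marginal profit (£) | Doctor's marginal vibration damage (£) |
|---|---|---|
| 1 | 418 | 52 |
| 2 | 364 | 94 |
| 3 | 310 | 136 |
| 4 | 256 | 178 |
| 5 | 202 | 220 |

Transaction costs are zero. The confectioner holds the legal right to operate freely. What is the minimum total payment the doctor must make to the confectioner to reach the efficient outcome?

£202

Left alone the confectioner would choose level 5 (marginal profit stays positive).
Efficient level: k* = 4 (marginal profit ≥ marginal vibration damage through 4).
The doctor must at least cover the confectioner's forgone profit from cutting 5→4: 202 = 202.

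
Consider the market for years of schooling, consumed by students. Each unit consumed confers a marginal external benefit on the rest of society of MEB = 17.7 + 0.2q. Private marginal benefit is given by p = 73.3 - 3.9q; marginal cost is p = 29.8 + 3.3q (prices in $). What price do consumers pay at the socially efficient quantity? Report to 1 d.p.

P = $39.2

Social marginal benefit = demand + MEB = 91.0 - 3.7q.
Set SMB = MC: 91.0 - 3.7q = 29.8 + 3.3q → q* = 8.7429.
Consumer price on the demand curve at q*: 73.3 − 3.9×8.7429 = 39.2027.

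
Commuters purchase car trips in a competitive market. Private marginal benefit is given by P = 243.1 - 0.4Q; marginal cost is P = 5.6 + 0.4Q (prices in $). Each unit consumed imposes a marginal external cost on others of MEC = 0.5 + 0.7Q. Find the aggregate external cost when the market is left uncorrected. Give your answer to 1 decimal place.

Market equilibrium (private): 5.6 + 0.4Q = 243.1 - 0.4Q → Q_m = 296.8750.
Total external cost = ∫₀^{Q_m} (0.5 + 0.7Q) dQ = 0.5×296.8750 + ½×0.7×296.8750² = 30995.6055.

$30995.6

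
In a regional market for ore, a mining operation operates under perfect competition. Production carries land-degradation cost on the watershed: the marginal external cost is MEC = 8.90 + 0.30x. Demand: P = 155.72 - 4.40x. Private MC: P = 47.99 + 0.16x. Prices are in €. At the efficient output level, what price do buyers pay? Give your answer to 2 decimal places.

P = €66.24

Social marginal cost = private MC + MEC = 56.89 + 0.46x.
Set SMC = demand: 56.89 + 0.46x = 155.72 - 4.40x → x* = 20.3354.
Consumer price on the demand curve at x*: 155.72 − 4.40×20.3354 = 66.2442.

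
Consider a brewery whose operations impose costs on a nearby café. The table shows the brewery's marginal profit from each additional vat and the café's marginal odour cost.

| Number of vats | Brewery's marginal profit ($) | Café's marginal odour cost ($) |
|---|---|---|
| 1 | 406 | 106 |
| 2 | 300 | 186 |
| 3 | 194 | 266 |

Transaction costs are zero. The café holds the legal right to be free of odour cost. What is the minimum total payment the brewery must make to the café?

$292

Efficient level: marginal profit ≥ marginal odour cost through level 2, so k* = 2.
With the café holding the right, the brewery must at least compensate total damage at k*: 106 + 186 = 292.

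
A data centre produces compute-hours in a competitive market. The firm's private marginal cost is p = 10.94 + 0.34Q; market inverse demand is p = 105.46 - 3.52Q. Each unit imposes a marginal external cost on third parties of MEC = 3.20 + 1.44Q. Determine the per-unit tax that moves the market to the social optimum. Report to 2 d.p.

Social marginal cost = private MC + MEC = 14.14 + 1.78Q.
Set SMC = demand: 14.14 + 1.78Q = 105.46 - 3.52Q → Q* = 17.2302.
The Pigouvian tax equals MEC at Q*: 3.20 + 1.44×17.2302 = 28.0115.

tax = 28.01 per unit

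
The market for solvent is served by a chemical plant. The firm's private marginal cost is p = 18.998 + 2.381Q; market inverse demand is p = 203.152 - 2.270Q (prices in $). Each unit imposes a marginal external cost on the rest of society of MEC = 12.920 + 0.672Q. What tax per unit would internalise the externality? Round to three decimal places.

Social marginal cost = private MC + MEC = 31.918 + 3.053Q.
Set SMC = demand: 31.918 + 3.053Q = 203.152 - 2.270Q → Q* = 32.1687.
The Pigouvian tax equals MEC at Q*: 12.920 + 0.672×32.1687 = 34.5374.

tax = $34.537 per unit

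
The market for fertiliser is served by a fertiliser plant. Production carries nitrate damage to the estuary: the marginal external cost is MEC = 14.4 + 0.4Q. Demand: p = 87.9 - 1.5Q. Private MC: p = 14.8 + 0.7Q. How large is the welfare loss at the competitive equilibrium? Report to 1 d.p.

DWL = 147.5

Market equilibrium (private): 14.8 + 0.7Q = 87.9 - 1.5Q → Q_m = 33.2273.
Social marginal cost = private MC + MEC = 29.2 + 1.1Q.
Set SMC = demand: 29.2 + 1.1Q = 87.9 - 1.5Q → Q* = 22.5769.
Between Q* and Q_m the wedge SMC − demand runs linearly from 0 to MEC(Q_m), so the loss is a triangle.
DWL = ½ × 10.6504 × 27.6909 = 147.4596.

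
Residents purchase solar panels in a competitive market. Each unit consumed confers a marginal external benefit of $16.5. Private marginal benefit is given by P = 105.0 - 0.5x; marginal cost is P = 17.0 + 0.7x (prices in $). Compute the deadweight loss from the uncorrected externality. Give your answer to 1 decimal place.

DWL = $113.4

Market equilibrium (private): 17.0 + 0.7x = 105.0 - 0.5x → x_m = 73.3333.
Social marginal benefit = demand + MEB = 121.5 - 0.5x.
Set SMB = MC: 121.5 - 0.5x = 17.0 + 0.7x → x* = 87.0833.
The loss is the area between SMB and MC from x* to x_m; with linear curves that's a triangle of height MEB(x_m).
DWL = ½ × 13.7500 × 16.5000 = 113.4375.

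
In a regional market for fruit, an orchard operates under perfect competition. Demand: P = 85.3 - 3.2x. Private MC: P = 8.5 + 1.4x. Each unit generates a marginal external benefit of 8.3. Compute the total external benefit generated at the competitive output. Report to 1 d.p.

138.6

Market equilibrium (private): 8.5 + 1.4x = 85.3 - 3.2x → x_m = 16.6957.
Total external benefit = MEB × x_m = 8.3 × 16.6957 = 138.5743.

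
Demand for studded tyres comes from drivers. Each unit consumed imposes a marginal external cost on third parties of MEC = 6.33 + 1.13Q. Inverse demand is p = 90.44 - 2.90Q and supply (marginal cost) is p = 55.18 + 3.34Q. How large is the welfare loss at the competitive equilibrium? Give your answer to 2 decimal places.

DWL = 10.97

Market equilibrium (private): 55.18 + 3.34Q = 90.44 - 2.90Q → Q_m = 5.6506.
Social marginal benefit = demand − MEC = 84.11 - 4.03Q.
Set SMB = MC: 84.11 - 4.03Q = 55.18 + 3.34Q → Q* = 3.9254.
Between Q* and Q_m the wedge MC − SMB runs linearly from 0 to MEC(Q_m), so the loss is a triangle.
DWL = ½ × 1.7252 × 12.7152 = 10.9681.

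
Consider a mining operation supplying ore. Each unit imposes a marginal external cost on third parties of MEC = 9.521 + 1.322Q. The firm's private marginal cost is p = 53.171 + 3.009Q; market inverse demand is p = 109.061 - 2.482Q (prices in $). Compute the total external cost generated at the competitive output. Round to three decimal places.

$165.390

Market equilibrium (private): 53.171 + 3.009Q = 109.061 - 2.482Q → Q_m = 10.1785.
Total external cost = ∫₀^{Q_m} (9.521 + 1.322Q) dQ = 9.521×10.1785 + ½×1.322×10.1785² = 165.3903.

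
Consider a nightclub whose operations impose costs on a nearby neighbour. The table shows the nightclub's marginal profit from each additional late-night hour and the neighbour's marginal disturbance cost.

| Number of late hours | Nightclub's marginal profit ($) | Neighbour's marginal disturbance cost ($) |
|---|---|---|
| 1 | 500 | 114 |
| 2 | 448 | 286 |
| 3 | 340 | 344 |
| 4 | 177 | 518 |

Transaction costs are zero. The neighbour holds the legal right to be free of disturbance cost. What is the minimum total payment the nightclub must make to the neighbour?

$400

Efficient level: marginal profit ≥ marginal disturbance cost through level 2, so k* = 2.
With the neighbour holding the right, the nightclub must at least compensate total damage at k*: 114 + 286 = 400.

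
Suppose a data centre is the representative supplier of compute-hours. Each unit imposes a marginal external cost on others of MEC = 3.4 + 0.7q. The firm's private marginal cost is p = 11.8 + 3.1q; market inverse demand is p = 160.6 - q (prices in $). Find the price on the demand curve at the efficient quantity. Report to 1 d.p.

P = $130.3

Social marginal cost = private MC + MEC = 15.2 + 3.8q.
Set SMC = demand: 15.2 + 3.8q = 160.6 - q → q* = 30.2917.
Consumer price on the demand curve at q*: 160.6 − 1.0×30.2917 = 130.3083.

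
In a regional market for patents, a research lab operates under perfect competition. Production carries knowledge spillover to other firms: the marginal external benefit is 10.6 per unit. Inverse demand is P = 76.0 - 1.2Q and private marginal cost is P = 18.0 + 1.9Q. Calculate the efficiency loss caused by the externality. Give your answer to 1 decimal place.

Market equilibrium (private): 18.0 + 1.9Q = 76.0 - 1.2Q → Q_m = 18.7097.
Social marginal cost = private MC − MEB = 7.4 + 1.9Q.
Set SMC = demand: 7.4 + 1.9Q = 76.0 - 1.2Q → Q* = 22.1290.
The welfare-loss triangle has base |Q_m − Q*| and height MEB(Q_m) (the vertical gap between SMC and demand is zero at Q* and MEB at Q_m).
DWL = ½ × 3.4193 × 10.6000 = 18.1223.

DWL = 18.1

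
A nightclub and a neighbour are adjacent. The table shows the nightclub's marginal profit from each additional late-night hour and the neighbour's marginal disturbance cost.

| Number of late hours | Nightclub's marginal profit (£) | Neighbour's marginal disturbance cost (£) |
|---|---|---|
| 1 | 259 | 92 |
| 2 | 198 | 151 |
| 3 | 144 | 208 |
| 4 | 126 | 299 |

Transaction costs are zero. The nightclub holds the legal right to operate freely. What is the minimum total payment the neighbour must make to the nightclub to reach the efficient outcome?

£270

Left alone the nightclub would choose level 4 (marginal profit stays positive).
Efficient level: k* = 2 (marginal profit ≥ marginal disturbance cost through 2).
The neighbour must at least cover the nightclub's forgone profit from cutting 4→2: 144 + 126 = 270.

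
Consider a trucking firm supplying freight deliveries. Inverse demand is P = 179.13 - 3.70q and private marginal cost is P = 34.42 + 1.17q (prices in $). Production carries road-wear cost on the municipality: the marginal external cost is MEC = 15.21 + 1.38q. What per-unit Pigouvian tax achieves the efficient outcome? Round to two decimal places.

tax = $43.80 per unit

Social marginal cost = private MC + MEC = 49.63 + 2.55q.
Set SMC = demand: 49.63 + 2.55q = 179.13 - 3.70q → q* = 20.7200.
The Pigouvian tax equals MEC at q*: 15.21 + 1.38×20.7200 = 43.8036.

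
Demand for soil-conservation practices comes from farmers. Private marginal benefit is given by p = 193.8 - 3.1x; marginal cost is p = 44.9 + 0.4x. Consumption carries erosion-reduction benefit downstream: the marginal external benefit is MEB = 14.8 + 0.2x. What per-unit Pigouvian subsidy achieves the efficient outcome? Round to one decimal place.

subsidy = 24.7 per unit

Social marginal benefit = demand + MEB = 208.6 - 2.9x.
Set SMB = MC: 208.6 - 2.9x = 44.9 + 0.4x → x* = 49.6061.
The Pigouvian subsidy equals MEB at x*: 14.8 + 0.2×49.6061 = 24.7212.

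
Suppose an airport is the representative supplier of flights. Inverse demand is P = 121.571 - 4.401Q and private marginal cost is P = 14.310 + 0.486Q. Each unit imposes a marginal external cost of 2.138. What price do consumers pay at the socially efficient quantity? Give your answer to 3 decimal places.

P = 26.902

Social marginal cost = private MC + MEC = 16.448 + 0.486Q.
Set SMC = demand: 16.448 + 0.486Q = 121.571 - 4.401Q → Q* = 21.5107.
Consumer price on the demand curve at Q*: 121.571 − 4.401×21.5107 = 26.9024.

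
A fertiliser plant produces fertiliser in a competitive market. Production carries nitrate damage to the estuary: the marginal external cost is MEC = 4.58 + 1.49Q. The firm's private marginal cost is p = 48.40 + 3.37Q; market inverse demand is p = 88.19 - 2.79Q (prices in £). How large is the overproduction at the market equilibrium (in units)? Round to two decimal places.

Market equilibrium (private): 48.40 + 3.37Q = 88.19 - 2.79Q → Q_m = 6.4594.
Social marginal cost = private MC + MEC = 52.98 + 4.86Q.
Set SMC = demand: 52.98 + 4.86Q = 88.19 - 2.79Q → Q* = 4.6026.
Gap = |6.4594 − 4.6026| = 1.8568.

1.86 units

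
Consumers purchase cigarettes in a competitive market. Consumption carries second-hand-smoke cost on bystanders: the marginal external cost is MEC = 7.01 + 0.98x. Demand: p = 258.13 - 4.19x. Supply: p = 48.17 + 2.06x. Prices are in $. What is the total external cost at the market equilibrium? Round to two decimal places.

Market equilibrium (private): 48.17 + 2.06x = 258.13 - 4.19x → x_m = 33.5936.
Total external cost = ∫₀^{x_m} (7.01 + 0.98x) dx = 7.01×33.5936 + ½×0.98×33.5936² = 788.4708.

$788.47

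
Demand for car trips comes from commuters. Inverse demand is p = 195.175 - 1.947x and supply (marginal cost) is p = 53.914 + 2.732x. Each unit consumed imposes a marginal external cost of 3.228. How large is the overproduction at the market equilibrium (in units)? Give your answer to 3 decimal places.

0.690 units

Market equilibrium (private): 53.914 + 2.732x = 195.175 - 1.947x → x_m = 30.1904.
Social marginal benefit = demand − MEC = 191.947 - 1.947x.
Set SMB = MC: 191.947 - 1.947x = 53.914 + 2.732x → x* = 29.5005.
Gap = |30.1904 − 29.5005| = 0.6899.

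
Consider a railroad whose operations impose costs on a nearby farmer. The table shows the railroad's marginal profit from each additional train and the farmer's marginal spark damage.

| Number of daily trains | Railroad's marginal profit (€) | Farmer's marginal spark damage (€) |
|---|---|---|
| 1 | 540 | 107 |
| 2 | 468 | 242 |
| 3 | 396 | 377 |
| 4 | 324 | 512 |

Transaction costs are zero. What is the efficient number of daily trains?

3

Bargaining reaches the level where marginal profit last exceeds marginal spark damage.
That holds through level 3 (396 ≥ 377) but not at 4 (324 < 512).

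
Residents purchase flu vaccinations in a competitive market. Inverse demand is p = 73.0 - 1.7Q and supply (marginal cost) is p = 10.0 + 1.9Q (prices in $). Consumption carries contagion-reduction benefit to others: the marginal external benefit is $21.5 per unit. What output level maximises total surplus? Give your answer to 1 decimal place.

Social marginal benefit = demand + MEB = 94.5 - 1.7Q.
Set SMB = MC: 94.5 - 1.7Q = 10.0 + 1.9Q → Q* = 23.4722.

Q* = 23.5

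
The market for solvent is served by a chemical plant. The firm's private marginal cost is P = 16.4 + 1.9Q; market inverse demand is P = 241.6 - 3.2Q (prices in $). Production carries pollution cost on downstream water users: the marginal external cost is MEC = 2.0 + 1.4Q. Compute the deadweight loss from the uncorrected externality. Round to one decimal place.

DWL = $313.3

Market equilibrium (private): 16.4 + 1.9Q = 241.6 - 3.2Q → Q_m = 44.1569.
Social marginal cost = private MC + MEC = 18.4 + 3.3Q.
Set SMC = demand: 18.4 + 3.3Q = 241.6 - 3.2Q → Q* = 34.3385.
The loss is the area between SMC and demand from Q* to Q_m; with linear curves that's a triangle of height MEC(Q_m).
DWL = ½ × 9.8184 × 63.8196 = 313.3032.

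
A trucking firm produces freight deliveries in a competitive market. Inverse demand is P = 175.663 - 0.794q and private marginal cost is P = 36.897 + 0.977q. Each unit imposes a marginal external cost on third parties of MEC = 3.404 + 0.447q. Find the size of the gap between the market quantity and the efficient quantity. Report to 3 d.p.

Market equilibrium (private): 36.897 + 0.977q = 175.663 - 0.794q → q_m = 78.3546.
Social marginal cost = private MC + MEC = 40.301 + 1.424q.
Set SMC = demand: 40.301 + 1.424q = 175.663 - 0.794q → q* = 61.0289.
Gap = |78.3546 − 61.0289| = 17.3257.

17.326 units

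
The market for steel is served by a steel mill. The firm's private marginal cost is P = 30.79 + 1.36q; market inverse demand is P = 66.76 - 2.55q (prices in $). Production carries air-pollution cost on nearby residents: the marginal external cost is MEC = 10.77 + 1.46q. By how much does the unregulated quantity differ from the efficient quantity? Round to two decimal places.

Market equilibrium (private): 30.79 + 1.36q = 66.76 - 2.55q → q_m = 9.1995.
Social marginal cost = private MC + MEC = 41.56 + 2.82q.
Set SMC = demand: 41.56 + 2.82q = 66.76 - 2.55q → q* = 4.6927.
Gap = |9.1995 − 4.6927| = 4.5068.

4.51 units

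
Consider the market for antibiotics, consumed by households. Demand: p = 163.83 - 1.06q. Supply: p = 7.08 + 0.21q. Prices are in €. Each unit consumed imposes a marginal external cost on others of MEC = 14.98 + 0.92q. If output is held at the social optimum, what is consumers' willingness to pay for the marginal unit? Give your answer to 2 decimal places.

P = €95.21

Social marginal benefit = demand − MEC = 148.85 - 1.98q.
Set SMB = MC: 148.85 - 1.98q = 7.08 + 0.21q → q* = 64.7352.
Consumer price on the demand curve at q*: 163.83 − 1.06×64.7352 = 95.2107.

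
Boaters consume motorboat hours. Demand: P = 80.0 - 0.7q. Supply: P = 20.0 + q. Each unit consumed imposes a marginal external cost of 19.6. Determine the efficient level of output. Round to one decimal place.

q* = 23.8

Social marginal benefit = demand − MEC = 60.4 - 0.7q.
Set SMB = MC: 60.4 - 0.7q = 20.0 + q → q* = 23.7647.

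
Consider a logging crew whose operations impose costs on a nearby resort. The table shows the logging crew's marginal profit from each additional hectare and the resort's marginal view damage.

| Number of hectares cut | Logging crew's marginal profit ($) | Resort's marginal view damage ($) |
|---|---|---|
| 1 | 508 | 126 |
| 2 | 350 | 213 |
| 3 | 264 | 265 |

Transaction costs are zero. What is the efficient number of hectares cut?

2

Bargaining reaches the level where marginal profit last exceeds marginal view damage.
That holds through level 2 (350 ≥ 213) but not at 3 (264 < 265).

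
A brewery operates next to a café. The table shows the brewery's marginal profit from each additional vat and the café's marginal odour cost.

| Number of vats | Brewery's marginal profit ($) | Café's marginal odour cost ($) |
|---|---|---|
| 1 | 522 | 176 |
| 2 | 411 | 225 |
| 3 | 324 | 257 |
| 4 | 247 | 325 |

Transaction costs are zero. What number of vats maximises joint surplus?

Bargaining reaches the level where marginal profit last exceeds marginal odour cost.
That holds through level 3 (324 ≥ 257) but not at 4 (247 < 325).

3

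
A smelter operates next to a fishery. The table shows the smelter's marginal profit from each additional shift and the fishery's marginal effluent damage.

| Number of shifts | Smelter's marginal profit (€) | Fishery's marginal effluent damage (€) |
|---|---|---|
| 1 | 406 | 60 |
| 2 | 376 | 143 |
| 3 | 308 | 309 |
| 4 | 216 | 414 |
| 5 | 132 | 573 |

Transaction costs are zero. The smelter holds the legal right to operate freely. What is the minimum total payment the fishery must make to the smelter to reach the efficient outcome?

Left alone the smelter would choose level 5 (marginal profit stays positive).
Efficient level: k* = 2 (marginal profit ≥ marginal effluent damage through 2).
The fishery must at least cover the smelter's forgone profit from cutting 5→2: 308 + 216 + 132 = 656.

€656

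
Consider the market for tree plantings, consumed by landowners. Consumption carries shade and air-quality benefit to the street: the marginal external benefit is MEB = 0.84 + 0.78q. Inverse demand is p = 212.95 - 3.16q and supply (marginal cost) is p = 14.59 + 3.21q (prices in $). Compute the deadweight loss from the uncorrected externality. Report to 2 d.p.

Market equilibrium (private): 14.59 + 3.21q = 212.95 - 3.16q → q_m = 31.1397.
Social marginal benefit = demand + MEB = 213.79 - 2.38q.
Set SMB = MC: 213.79 - 2.38q = 14.59 + 3.21q → q* = 35.6351.
The loss is the area between SMB and MC from q* to q_m; with linear curves that's a triangle of height MEB(q_m).
DWL = ½ × 4.4954 × 25.1290 = 56.4825.

DWL = $56.48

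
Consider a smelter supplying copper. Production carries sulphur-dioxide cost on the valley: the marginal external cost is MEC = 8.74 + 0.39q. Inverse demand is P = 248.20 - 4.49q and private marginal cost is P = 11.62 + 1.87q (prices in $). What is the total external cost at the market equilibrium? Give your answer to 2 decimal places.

Market equilibrium (private): 11.62 + 1.87q = 248.20 - 4.49q → q_m = 37.1981.
Total external cost = ∫₀^{q_m} (8.74 + 0.39q) dq = 8.74×37.1981 + ½×0.39×37.1981² = 594.9326.

$594.93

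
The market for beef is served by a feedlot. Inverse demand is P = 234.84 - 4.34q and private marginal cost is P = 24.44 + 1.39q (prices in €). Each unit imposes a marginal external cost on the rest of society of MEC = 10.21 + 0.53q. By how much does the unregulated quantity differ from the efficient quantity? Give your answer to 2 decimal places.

4.74 units

Market equilibrium (private): 24.44 + 1.39q = 234.84 - 4.34q → q_m = 36.7190.
Social marginal cost = private MC + MEC = 34.65 + 1.92q.
Set SMC = demand: 34.65 + 1.92q = 234.84 - 4.34q → q* = 31.9792.
Gap = |36.7190 − 31.9792| = 4.7398.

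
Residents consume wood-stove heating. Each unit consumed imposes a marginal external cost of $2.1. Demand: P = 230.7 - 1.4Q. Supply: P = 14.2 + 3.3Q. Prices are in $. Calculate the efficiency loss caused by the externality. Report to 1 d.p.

DWL = $0.5

Market equilibrium (private): 14.2 + 3.3Q = 230.7 - 1.4Q → Q_m = 46.0638.
Social marginal benefit = demand − MEC = 228.6 - 1.4Q.
Set SMB = MC: 228.6 - 1.4Q = 14.2 + 3.3Q → Q* = 45.6170.
The welfare-loss triangle has base |Q_m − Q*| and height MEC(Q_m) (the vertical gap between SMB and MC is zero at Q* and MEC at Q_m).
DWL = ½ × 0.4468 × 2.1000 = 0.4691.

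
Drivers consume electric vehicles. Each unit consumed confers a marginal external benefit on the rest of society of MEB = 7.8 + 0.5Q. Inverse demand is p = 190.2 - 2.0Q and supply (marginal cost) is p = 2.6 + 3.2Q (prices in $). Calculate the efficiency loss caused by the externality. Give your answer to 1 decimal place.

Market equilibrium (private): 2.6 + 3.2Q = 190.2 - 2.0Q → Q_m = 36.0769.
Social marginal benefit = demand + MEB = 198.0 - 1.5Q.
Set SMB = MC: 198.0 - 1.5Q = 2.6 + 3.2Q → Q* = 41.5745.
Between Q* and Q_m the wedge SMB − MC runs linearly from 0 to MEB(Q_m), so the loss is a triangle.
DWL = ½ × 5.4976 × 25.8385 = 71.0249.

DWL = $71.0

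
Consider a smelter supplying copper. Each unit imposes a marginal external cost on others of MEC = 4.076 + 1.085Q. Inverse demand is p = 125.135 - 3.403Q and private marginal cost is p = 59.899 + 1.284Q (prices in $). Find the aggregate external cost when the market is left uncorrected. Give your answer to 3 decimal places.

$161.827

Market equilibrium (private): 59.899 + 1.284Q = 125.135 - 3.403Q → Q_m = 13.9185.
Total external cost = ∫₀^{Q_m} (4.076 + 1.085Q) dQ = 4.076×13.9185 + ½×1.085×13.9185² = 161.8274.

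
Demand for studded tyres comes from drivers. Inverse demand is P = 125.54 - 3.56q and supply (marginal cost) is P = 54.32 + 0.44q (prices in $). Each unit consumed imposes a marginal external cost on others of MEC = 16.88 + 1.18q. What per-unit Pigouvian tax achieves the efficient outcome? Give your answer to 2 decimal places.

Social marginal benefit = demand − MEC = 108.66 - 4.74q.
Set SMB = MC: 108.66 - 4.74q = 54.32 + 0.44q → q* = 10.4903.
The Pigouvian tax equals MEC at q*: 16.88 + 1.18×10.4903 = 29.2586.

tax = $29.26 per unit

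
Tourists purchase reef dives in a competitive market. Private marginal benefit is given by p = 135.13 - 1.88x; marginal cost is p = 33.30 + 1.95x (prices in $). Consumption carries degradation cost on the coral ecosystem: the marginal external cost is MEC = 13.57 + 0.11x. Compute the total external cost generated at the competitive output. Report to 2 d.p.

Market equilibrium (private): 33.30 + 1.95x = 135.13 - 1.88x → x_m = 26.5875.
Total external cost = ∫₀^{x_m} (13.57 + 0.11x) dx = 13.57×26.5875 + ½×0.11×26.5875² = 399.6716.

$399.67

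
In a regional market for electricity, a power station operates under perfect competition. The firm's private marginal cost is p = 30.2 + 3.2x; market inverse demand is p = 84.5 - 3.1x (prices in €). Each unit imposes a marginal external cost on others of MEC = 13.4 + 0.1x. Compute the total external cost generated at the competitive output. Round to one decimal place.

€119.2

Market equilibrium (private): 30.2 + 3.2x = 84.5 - 3.1x → x_m = 8.6190.
Total external cost = ∫₀^{x_m} (13.4 + 0.1x) dx = 13.4×8.6190 + ½×0.1×8.6190² = 119.2090.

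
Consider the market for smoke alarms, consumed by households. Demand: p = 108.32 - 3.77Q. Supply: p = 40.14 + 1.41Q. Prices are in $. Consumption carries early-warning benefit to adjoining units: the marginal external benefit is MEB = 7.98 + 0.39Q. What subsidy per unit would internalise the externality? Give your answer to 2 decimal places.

subsidy = $14.18 per unit

Social marginal benefit = demand + MEB = 116.30 - 3.38Q.
Set SMB = MC: 116.30 - 3.38Q = 40.14 + 1.41Q → Q* = 15.8998.
The Pigouvian subsidy equals MEB at Q*: 7.98 + 0.39×15.8998 = 14.1809.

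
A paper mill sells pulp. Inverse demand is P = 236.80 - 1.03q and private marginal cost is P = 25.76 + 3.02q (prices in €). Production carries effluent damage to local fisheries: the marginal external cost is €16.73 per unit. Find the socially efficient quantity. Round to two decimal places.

q* = 47.98

Social marginal cost = private MC + MEC = 42.49 + 3.02q.
Set SMC = demand: 42.49 + 3.02q = 236.80 - 1.03q → q* = 47.9778.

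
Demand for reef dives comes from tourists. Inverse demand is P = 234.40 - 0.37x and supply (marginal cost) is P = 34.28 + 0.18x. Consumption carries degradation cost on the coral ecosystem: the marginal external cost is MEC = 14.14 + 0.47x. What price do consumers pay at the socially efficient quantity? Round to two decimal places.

Social marginal benefit = demand − MEC = 220.26 - 0.84x.
Set SMB = MC: 220.26 - 0.84x = 34.28 + 0.18x → x* = 182.3333.
Consumer price on the demand curve at x*: 234.40 − 0.37×182.3333 = 166.9367.

P = 166.94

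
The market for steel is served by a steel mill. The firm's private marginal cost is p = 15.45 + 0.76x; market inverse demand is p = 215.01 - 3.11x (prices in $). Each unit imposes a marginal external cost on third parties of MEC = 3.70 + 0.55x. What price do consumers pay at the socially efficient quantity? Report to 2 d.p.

Social marginal cost = private MC + MEC = 19.15 + 1.31x.
Set SMC = demand: 19.15 + 1.31x = 215.01 - 3.11x → x* = 44.3122.
Consumer price on the demand curve at x*: 215.01 − 3.11×44.3122 = 77.1991.

P = $77.20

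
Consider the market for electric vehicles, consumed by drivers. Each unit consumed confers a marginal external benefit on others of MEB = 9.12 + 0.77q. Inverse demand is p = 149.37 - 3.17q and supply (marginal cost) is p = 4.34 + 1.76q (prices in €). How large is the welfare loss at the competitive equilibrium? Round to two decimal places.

Market equilibrium (private): 4.34 + 1.76q = 149.37 - 3.17q → q_m = 29.4178.
Social marginal benefit = demand + MEB = 158.49 - 2.40q.
Set SMB = MC: 158.49 - 2.40q = 4.34 + 1.76q → q* = 37.0553.
Between q* and q_m the wedge SMB − MC runs linearly from 0 to MEB(q_m), so the loss is a triangle.
DWL = ½ × 7.6375 × 31.7717 = 121.3282.

DWL = €121.33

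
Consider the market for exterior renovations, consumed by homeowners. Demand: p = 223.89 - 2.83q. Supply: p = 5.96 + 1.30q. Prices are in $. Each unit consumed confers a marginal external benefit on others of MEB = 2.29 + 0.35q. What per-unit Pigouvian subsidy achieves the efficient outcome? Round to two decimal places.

subsidy = $22.68 per unit

Social marginal benefit = demand + MEB = 226.18 - 2.48q.
Set SMB = MC: 226.18 - 2.48q = 5.96 + 1.30q → q* = 58.2593.
The Pigouvian subsidy equals MEB at q*: 2.29 + 0.35×58.2593 = 22.6808.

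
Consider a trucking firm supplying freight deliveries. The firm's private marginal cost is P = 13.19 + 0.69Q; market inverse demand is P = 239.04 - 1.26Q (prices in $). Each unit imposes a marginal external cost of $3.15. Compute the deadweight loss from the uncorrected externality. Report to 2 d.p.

DWL = $2.54

Market equilibrium (private): 13.19 + 0.69Q = 239.04 - 1.26Q → Q_m = 115.8205.
Social marginal cost = private MC + MEC = 16.34 + 0.69Q.
Set SMC = demand: 16.34 + 0.69Q = 239.04 - 1.26Q → Q* = 114.2051.
Height of the DWL triangle at Q_m is SMC(Q_m) − demand(Q_m) = MEC(Q_m) = 3.1500.
DWL = ½ × 1.6154 × 3.1500 = 2.5443.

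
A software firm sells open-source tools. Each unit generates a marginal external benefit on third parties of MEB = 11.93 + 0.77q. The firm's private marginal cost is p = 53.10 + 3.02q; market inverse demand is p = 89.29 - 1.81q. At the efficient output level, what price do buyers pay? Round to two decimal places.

P = 67.84

Social marginal cost = private MC − MEB = 41.17 + 2.25q.
Set SMC = demand: 41.17 + 2.25q = 89.29 - 1.81q → q* = 11.8522.
Consumer price on the demand curve at q*: 89.29 − 1.81×11.8522 = 67.8375.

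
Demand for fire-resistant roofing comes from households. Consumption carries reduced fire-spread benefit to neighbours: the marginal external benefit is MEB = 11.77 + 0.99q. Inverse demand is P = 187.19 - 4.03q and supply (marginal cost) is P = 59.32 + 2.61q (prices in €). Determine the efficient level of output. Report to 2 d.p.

Social marginal benefit = demand + MEB = 198.96 - 3.04q.
Set SMB = MC: 198.96 - 3.04q = 59.32 + 2.61q → q* = 24.7150.

q* = 24.72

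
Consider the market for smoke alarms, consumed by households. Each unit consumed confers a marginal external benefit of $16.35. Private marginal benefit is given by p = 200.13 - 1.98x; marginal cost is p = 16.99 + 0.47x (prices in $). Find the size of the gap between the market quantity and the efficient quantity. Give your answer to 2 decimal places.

6.67 units

Market equilibrium (private): 16.99 + 0.47x = 200.13 - 1.98x → x_m = 74.7510.
Social marginal benefit = demand + MEB = 216.48 - 1.98x.
Set SMB = MC: 216.48 - 1.98x = 16.99 + 0.47x → x* = 81.4245.
Gap = |74.7510 − 81.4245| = 6.6735.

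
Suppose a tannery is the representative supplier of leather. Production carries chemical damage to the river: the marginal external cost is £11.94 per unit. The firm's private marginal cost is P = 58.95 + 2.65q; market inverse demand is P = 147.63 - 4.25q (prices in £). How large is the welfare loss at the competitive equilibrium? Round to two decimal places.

Market equilibrium (private): 58.95 + 2.65q = 147.63 - 4.25q → q_m = 12.8522.
Social marginal cost = private MC + MEC = 70.89 + 2.65q.
Set SMC = demand: 70.89 + 2.65q = 147.63 - 4.25q → q* = 11.1217.
The loss is the area between SMC and demand from q* to q_m; with linear curves that's a triangle of height MEC(q_m).
DWL = ½ × 1.7305 × 11.9400 = 10.3311.

DWL = £10.33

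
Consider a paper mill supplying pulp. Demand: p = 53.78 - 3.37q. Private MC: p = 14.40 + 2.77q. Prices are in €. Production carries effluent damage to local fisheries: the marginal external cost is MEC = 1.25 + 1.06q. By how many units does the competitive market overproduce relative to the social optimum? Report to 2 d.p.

1.12 units

Market equilibrium (private): 14.40 + 2.77q = 53.78 - 3.37q → q_m = 6.4137.
Social marginal cost = private MC + MEC = 15.65 + 3.83q.
Set SMC = demand: 15.65 + 3.83q = 53.78 - 3.37q → q* = 5.2958.
Gap = |6.4137 − 5.2958| = 1.1179.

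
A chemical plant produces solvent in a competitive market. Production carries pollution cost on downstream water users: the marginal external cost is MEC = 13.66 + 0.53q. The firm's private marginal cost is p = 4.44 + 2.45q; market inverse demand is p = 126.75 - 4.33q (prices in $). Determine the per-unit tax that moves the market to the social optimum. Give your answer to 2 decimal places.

tax = $21.54 per unit

Social marginal cost = private MC + MEC = 18.10 + 2.98q.
Set SMC = demand: 18.10 + 2.98q = 126.75 - 4.33q → q* = 14.8632.
The Pigouvian tax equals MEC at q*: 13.66 + 0.53×14.8632 = 21.5375.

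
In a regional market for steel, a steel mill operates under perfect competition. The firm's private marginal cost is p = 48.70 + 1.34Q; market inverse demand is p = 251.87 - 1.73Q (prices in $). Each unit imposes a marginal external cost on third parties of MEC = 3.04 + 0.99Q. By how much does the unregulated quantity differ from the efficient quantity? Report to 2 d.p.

16.89 units

Market equilibrium (private): 48.70 + 1.34Q = 251.87 - 1.73Q → Q_m = 66.1792.
Social marginal cost = private MC + MEC = 51.74 + 2.33Q.
Set SMC = demand: 51.74 + 2.33Q = 251.87 - 1.73Q → Q* = 49.2931.
Gap = |66.1792 − 49.2931| = 16.8861.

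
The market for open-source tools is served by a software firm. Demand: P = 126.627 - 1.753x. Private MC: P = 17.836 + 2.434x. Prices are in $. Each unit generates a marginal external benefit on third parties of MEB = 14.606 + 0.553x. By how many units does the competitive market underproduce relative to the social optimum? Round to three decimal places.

Market equilibrium (private): 17.836 + 2.434x = 126.627 - 1.753x → x_m = 25.9830.
Social marginal cost = private MC − MEB = 3.230 + 1.881x.
Set SMC = demand: 3.230 + 1.881x = 126.627 - 1.753x → x* = 33.9562.
Gap = |25.9830 − 33.9562| = 7.9732.

7.973 units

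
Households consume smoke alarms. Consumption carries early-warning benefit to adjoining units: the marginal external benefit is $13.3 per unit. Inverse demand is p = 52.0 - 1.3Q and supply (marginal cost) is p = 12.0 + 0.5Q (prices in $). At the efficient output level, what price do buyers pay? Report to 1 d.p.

P = $13.5

Social marginal benefit = demand + MEB = 65.3 - 1.3Q.
Set SMB = MC: 65.3 - 1.3Q = 12.0 + 0.5Q → Q* = 29.6111.
Consumer price on the demand curve at Q*: 52.0 − 1.3×29.6111 = 13.5056.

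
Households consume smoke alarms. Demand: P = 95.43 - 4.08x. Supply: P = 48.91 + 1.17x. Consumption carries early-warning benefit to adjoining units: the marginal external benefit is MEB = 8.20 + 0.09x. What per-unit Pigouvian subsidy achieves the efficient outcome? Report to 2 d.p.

Social marginal benefit = demand + MEB = 103.63 - 3.99x.
Set SMB = MC: 103.63 - 3.99x = 48.91 + 1.17x → x* = 10.6047.
The Pigouvian subsidy equals MEB at x*: 8.20 + 0.09×10.6047 = 9.1544.

subsidy = 9.15 per unit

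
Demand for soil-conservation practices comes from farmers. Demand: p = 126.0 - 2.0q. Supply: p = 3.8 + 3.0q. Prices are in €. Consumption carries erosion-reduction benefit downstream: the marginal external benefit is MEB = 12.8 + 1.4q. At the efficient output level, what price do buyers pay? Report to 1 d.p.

P = €51.0

Social marginal benefit = demand + MEB = 138.8 - 0.6q.
Set SMB = MC: 138.8 - 0.6q = 3.8 + 3.0q → q* = 37.5000.
Consumer price on the demand curve at q*: 126.0 − 2.0×37.5000 = 51.0000.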